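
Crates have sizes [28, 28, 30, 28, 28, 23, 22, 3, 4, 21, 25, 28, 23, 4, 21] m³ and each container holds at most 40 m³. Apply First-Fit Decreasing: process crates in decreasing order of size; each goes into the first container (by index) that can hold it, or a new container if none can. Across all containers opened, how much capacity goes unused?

Sorted descending: 30, 28, 28, 28, 28, 28, 25, 23, 23, 22, 21, 21, 4, 4, 3.
30 m³ → container 1 (remaining 10 m³)
28 m³ → container 2 (remaining 12 m³)
28 m³ → container 3 (remaining 12 m³)
28 m³ → container 4 (remaining 12 m³)
28 m³ → container 5 (remaining 12 m³)
28 m³ → container 6 (remaining 12 m³)
25 m³ → container 7 (remaining 15 m³)
23 m³ → container 8 (remaining 17 m³)
23 m³ → container 9 (remaining 17 m³)
22 m³ → container 10 (remaining 18 m³)
21 m³ → container 11 (remaining 19 m³)
21 m³ → container 12 (remaining 19 m³)
4 m³ → container 1 (remaining 6 m³)
4 m³ → container 1 (remaining 2 m³)
3 m³ → container 2 (remaining 9 m³)
12 containers × 40 m³ = 480 m³; used 316 m³; unused 164 m³.

164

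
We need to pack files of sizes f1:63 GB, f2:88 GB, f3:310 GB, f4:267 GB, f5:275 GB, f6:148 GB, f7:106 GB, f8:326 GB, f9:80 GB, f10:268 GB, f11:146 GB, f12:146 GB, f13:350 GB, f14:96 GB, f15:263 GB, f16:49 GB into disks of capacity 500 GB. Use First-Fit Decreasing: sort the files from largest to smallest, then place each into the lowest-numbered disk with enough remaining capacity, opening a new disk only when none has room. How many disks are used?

7

Sorted descending: 350, 326, 310, 275, 268, 267, 263, 148, 146, 146, 106, 96, 88, 80, 63, 49.
350 GB → disk 1 (remaining 150 GB)
326 GB → disk 2 (remaining 174 GB)
310 GB → disk 3 (remaining 190 GB)
275 GB → disk 4 (remaining 225 GB)
268 GB → disk 5 (remaining 232 GB)
267 GB → disk 6 (remaining 233 GB)
263 GB → disk 7 (remaining 237 GB)
148 GB → disk 1 (remaining 2 GB)
146 GB → disk 2 (remaining 28 GB)
146 GB → disk 3 (remaining 44 GB)
106 GB → disk 4 (remaining 119 GB)
96 GB → disk 4 (remaining 23 GB)
88 GB → disk 5 (remaining 144 GB)
80 GB → disk 5 (remaining 64 GB)
63 GB → disk 5 (remaining 1 GB)
49 GB → disk 6 (remaining 184 GB)
Final disks: [350,148] [326,146] [310,146] [275,106,96] [268,88,80,63] [267,49] [263].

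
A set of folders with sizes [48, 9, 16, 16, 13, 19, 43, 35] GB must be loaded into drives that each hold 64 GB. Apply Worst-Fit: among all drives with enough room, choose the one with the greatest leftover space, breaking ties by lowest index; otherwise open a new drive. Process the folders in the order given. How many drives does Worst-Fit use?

4 drives

Put 48 GB in drive 1; 16 GB remain.
Put 9 GB in drive 1; 7 GB remain.
Put 16 GB in drive 2; 48 GB remain.
Put 16 GB in drive 2; 32 GB remain.
Put 13 GB in drive 2; 19 GB remain.
Put 19 GB in drive 2; 0 GB remain.
Put 43 GB in drive 3; 21 GB remain.
Put 35 GB in drive 4; 29 GB remain.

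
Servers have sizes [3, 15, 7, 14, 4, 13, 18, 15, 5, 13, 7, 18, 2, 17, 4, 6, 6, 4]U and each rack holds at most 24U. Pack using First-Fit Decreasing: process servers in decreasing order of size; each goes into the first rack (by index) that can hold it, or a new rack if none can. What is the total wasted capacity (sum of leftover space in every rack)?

21

Sorted descending: 18, 18, 17, 15, 15, 14, 13, 13, 7, 7, 6, 6, 5, 4, 4, 4, 3, 2.
18U → rack 1 (remaining 6U)
18U → rack 2 (remaining 6U)
17U → rack 3 (remaining 7U)
15U → rack 4 (remaining 9U)
15U → rack 5 (remaining 9U)
14U → rack 6 (remaining 10U)
13U → rack 7 (remaining 11U)
13U → rack 8 (remaining 11U)
7U → rack 3 (remaining 0U)
7U → rack 4 (remaining 2U)
6U → rack 1 (remaining 0U)
6U → rack 2 (remaining 0U)
5U → rack 5 (remaining 4U)
4U → rack 5 (remaining 0U)
4U → rack 6 (remaining 6U)
4U → rack 6 (remaining 2U)
3U → rack 7 (remaining 8U)
2U → rack 4 (remaining 0U)
8 racks × 24U = 192U; used 171U; unused 21U.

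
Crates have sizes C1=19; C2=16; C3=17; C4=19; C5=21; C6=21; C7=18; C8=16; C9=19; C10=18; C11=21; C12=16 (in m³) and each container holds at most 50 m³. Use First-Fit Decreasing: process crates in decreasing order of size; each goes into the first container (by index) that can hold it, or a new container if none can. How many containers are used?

Sorted descending: 21, 21, 21, 19, 19, 19, 18, 18, 17, 16, 16, 16.
21 m³ → container 1 (remaining 29 m³)
21 m³ → container 1 (remaining 8 m³)
21 m³ → container 2 (remaining 29 m³)
19 m³ → container 2 (remaining 10 m³)
19 m³ → container 3 (remaining 31 m³)
19 m³ → container 3 (remaining 12 m³)
18 m³ → container 4 (remaining 32 m³)
18 m³ → container 4 (remaining 14 m³)
17 m³ → container 5 (remaining 33 m³)
16 m³ → container 5 (remaining 17 m³)
16 m³ → container 5 (remaining 1 m³)
16 m³ → container 6 (remaining 34 m³)
Final containers: [21,21] [21,19] [19,19] [18,18] [17,16,16] [16].

6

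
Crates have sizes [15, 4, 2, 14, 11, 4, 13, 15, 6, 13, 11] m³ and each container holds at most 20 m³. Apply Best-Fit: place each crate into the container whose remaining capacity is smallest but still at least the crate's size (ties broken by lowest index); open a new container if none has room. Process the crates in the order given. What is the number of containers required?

7

Put 15 m³ in container 1; 5 m³ remain.
Put 4 m³ in container 1; 1 m³ remain.
Put 2 m³ in container 2; 18 m³ remain.
Put 14 m³ in container 2; 4 m³ remain.
Put 11 m³ in container 3; 9 m³ remain.
Put 4 m³ in container 2; 0 m³ remain.
Put 13 m³ in container 4; 7 m³ remain.
Put 15 m³ in container 5; 5 m³ remain.
Put 6 m³ in container 4; 1 m³ remain.
Put 13 m³ in container 6; 7 m³ remain.
Put 11 m³ in container 7; 9 m³ remain.
Final containers: [15,4] [2,14,4] [11] [13,6] [15] [13] [11].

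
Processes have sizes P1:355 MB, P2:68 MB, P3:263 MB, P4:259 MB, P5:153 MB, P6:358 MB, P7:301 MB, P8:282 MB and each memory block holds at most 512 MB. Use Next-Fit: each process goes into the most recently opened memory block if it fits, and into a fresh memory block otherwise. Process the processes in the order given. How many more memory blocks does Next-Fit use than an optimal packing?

0

Next-Fit: [355,68] [263] [259,153] [358] [301] [282] → 6 memory blocks.
6 processes exceed 256 MB (half the capacity), and no two of those can share a memory block, so at least 6 memory blocks are needed.
So 6 is already optimal.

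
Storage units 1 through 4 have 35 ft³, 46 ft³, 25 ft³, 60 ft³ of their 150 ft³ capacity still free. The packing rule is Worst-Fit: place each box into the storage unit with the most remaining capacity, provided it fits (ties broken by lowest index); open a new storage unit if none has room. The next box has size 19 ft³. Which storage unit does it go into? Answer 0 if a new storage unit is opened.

4

Storage units with room: storage unit 1 (35 ft³), storage unit 2 (46 ft³), storage unit 3 (25 ft³), storage unit 4 (60 ft³).
Most room is storage unit 4 with 60 ft³ free.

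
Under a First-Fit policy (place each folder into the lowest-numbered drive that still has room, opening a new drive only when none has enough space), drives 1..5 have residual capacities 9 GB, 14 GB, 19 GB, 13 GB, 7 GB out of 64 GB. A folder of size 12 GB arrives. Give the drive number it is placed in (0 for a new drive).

Drives with room: drive 2 (14 GB), drive 3 (19 GB), drive 4 (13 GB).
The first with room is drive 2.

2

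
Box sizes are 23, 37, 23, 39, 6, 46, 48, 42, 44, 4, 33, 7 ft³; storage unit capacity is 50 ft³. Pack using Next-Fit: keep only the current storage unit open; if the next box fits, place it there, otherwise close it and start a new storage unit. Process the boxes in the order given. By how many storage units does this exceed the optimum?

1

Next-Fit: [23] [37] [23] [39,6] [46] [48] [42] [44,4] [33,7] → 9 storage units.
Total size 352 ft³; any packing needs at least ⌈352/50⌉ = 8 storage units.
An optimal packing achieves that bound: [48] [46,4] [44,6] [42,7] [39] [37] [33] [23,23] → 8 storage units.
Excess: 9 − 8 = 1.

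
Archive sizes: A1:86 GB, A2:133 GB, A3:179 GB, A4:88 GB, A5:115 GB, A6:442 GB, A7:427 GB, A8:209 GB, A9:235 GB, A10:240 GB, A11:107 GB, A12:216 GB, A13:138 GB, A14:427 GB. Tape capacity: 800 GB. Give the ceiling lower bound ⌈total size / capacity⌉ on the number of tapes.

4

Total size = 86 + 133 + 179 + 88 + 115 + 442 + 427 + 209 + 235 + 240 + 107 + 216 + 138 + 427 = 3042 GB.
⌈3042 / 800⌉ = 4.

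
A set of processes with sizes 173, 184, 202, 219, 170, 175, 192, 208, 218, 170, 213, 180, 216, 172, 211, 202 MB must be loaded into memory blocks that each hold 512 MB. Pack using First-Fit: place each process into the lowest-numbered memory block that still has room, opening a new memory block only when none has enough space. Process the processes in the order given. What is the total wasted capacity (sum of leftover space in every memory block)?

991

memory block 1: place 173 MB, 339 MB left
memory block 1: place 184 MB, 155 MB left
memory block 2: place 202 MB, 310 MB left
memory block 2: place 219 MB, 91 MB left
memory block 3: place 170 MB, 342 MB left
memory block 3: place 175 MB, 167 MB left
memory block 4: place 192 MB, 320 MB left
memory block 4: place 208 MB, 112 MB left
memory block 5: place 218 MB, 294 MB left
memory block 5: place 170 MB, 124 MB left
memory block 6: place 213 MB, 299 MB left
memory block 6: place 180 MB, 119 MB left
memory block 7: place 216 MB, 296 MB left
memory block 7: place 172 MB, 124 MB left
memory block 8: place 211 MB, 301 MB left
memory block 8: place 202 MB, 99 MB left
8 memory blocks × 512 MB = 4096 MB; used 3105 MB; unused 991 MB.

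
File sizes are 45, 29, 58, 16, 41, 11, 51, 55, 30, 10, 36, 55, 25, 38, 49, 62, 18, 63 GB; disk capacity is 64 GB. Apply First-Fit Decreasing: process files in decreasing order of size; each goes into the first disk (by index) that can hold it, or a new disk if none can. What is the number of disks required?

12 disks

Sorted descending: 63, 62, 58, 55, 55, 51, 49, 45, 41, 38, 36, 30, 29, 25, 18, 16, 11, 10.
Put 63 GB in disk 1; 1 GB remain.
Put 62 GB in disk 2; 2 GB remain.
Put 58 GB in disk 3; 6 GB remain.
Put 55 GB in disk 4; 9 GB remain.
Put 55 GB in disk 5; 9 GB remain.
Put 51 GB in disk 6; 13 GB remain.
Put 49 GB in disk 7; 15 GB remain.
Put 45 GB in disk 8; 19 GB remain.
Put 41 GB in disk 9; 23 GB remain.
Put 38 GB in disk 10; 26 GB remain.
Put 36 GB in disk 11; 28 GB remain.
Put 30 GB in disk 12; 34 GB remain.
Put 29 GB in disk 12; 5 GB remain.
Put 25 GB in disk 10; 1 GB remain.
Put 18 GB in disk 8; 1 GB remain.
Put 16 GB in disk 9; 7 GB remain.
Put 11 GB in disk 6; 2 GB remain.
Put 10 GB in disk 7; 5 GB remain.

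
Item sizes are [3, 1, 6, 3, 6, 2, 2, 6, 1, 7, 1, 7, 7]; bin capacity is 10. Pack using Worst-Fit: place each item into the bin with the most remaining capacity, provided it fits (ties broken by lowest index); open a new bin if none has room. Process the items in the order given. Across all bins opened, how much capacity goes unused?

8

bin 1: place 3, 7 left
bin 1: place 1, 6 left
bin 1: place 6, 0 left
bin 2: place 3, 7 left
bin 2: place 6, 1 left
bin 3: place 2, 8 left
bin 3: place 2, 6 left
bin 3: place 6, 0 left
bin 2: place 1, 0 left
bin 4: place 7, 3 left
bin 4: place 1, 2 left
bin 5: place 7, 3 left
bin 6: place 7, 3 left
6 bins × 10 = 60; used 52; unused 8.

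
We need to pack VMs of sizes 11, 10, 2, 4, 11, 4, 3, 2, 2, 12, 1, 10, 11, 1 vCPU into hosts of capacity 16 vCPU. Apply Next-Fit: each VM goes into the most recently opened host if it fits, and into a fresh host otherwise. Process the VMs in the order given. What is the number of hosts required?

host 1: place 11 vCPU, 5 vCPU left
host 2: place 10 vCPU, 6 vCPU left
host 2: place 2 vCPU, 4 vCPU left
host 2: place 4 vCPU, 0 vCPU left
host 3: place 11 vCPU, 5 vCPU left
host 3: place 4 vCPU, 1 vCPU left
host 4: place 3 vCPU, 13 vCPU left
host 4: place 2 vCPU, 11 vCPU left
host 4: place 2 vCPU, 9 vCPU left
host 5: place 12 vCPU, 4 vCPU left
host 5: place 1 vCPU, 3 vCPU left
host 6: place 10 vCPU, 6 vCPU left
host 7: place 11 vCPU, 5 vCPU left
host 7: place 1 vCPU, 4 vCPU left
Final hosts: [11] [10,2,4] [11,4] [3,2,2] [12,1] [10] [11,1].

7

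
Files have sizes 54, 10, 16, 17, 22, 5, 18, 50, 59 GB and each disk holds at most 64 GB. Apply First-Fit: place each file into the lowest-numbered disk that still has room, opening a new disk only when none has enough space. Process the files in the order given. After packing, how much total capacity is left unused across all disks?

Put 54 GB in disk 1; 10 GB remain.
Put 10 GB in disk 1; 0 GB remain.
Put 16 GB in disk 2; 48 GB remain.
Put 17 GB in disk 2; 31 GB remain.
Put 22 GB in disk 2; 9 GB remain.
Put 5 GB in disk 2; 4 GB remain.
Put 18 GB in disk 3; 46 GB remain.
Put 50 GB in disk 4; 14 GB remain.
Put 59 GB in disk 5; 5 GB remain.
5 disks × 64 GB = 320 GB; used 251 GB; unused 69 GB.

69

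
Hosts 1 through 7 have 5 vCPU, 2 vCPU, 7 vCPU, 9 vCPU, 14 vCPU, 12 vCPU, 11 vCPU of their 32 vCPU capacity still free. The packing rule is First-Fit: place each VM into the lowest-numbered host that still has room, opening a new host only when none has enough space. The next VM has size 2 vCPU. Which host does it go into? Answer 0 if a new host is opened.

Hosts with room: host 1 (5 vCPU), host 2 (2 vCPU), host 3 (7 vCPU), host 4 (9 vCPU), host 5 (14 vCPU), host 6 (12 vCPU), host 7 (11 vCPU).
The first with room is host 1.

1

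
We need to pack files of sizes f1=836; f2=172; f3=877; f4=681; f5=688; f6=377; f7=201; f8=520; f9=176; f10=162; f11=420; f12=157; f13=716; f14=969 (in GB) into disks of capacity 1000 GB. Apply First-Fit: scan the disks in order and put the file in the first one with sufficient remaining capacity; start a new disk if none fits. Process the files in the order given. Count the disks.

8

f1 (836 GB) → disk 1 (remaining 164 GB)
f2 (172 GB) → disk 2 (remaining 828 GB)
f3 (877 GB) → disk 3 (remaining 123 GB)
f4 (681 GB) → disk 2 (remaining 147 GB)
f5 (688 GB) → disk 4 (remaining 312 GB)
f6 (377 GB) → disk 5 (remaining 623 GB)
f7 (201 GB) → disk 4 (remaining 111 GB)
f8 (520 GB) → disk 5 (remaining 103 GB)
f9 (176 GB) → disk 6 (remaining 824 GB)
f10 (162 GB) → disk 1 (remaining 2 GB)
f11 (420 GB) → disk 6 (remaining 404 GB)
f12 (157 GB) → disk 6 (remaining 247 GB)
f13 (716 GB) → disk 7 (remaining 284 GB)
f14 (969 GB) → disk 8 (remaining 31 GB)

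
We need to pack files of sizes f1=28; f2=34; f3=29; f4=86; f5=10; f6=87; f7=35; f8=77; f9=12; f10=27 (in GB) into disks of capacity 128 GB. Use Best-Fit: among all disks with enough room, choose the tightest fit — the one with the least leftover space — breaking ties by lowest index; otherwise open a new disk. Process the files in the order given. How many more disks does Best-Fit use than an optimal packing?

0

Best-Fit: [28,34,29,10,12] [86,27] [87,35] [77] → 4 disks.
Total size 425 GB; any packing needs at least ⌈425/128⌉ = 4 disks.
So 4 is already optimal.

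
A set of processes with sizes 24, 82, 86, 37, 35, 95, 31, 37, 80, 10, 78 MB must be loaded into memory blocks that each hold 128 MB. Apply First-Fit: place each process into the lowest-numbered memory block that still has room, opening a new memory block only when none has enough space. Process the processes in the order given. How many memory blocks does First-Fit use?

6

Put 24 MB in memory block 1; 104 MB remain.
Put 82 MB in memory block 1; 22 MB remain.
Put 86 MB in memory block 2; 42 MB remain.
Put 37 MB in memory block 2; 5 MB remain.
Put 35 MB in memory block 3; 93 MB remain.
Put 95 MB in memory block 4; 33 MB remain.
Put 31 MB in memory block 3; 62 MB remain.
Put 37 MB in memory block 3; 25 MB remain.
Put 80 MB in memory block 5; 48 MB remain.
Put 10 MB in memory block 1; 12 MB remain.
Put 78 MB in memory block 6; 50 MB remain.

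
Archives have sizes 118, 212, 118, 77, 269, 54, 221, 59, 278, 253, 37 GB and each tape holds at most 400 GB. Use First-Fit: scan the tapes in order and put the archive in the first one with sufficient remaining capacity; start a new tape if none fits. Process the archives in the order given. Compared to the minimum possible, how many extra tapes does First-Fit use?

1

First-Fit: [118,212,54] [118,77,59,37] [269] [221] [278] [253] → 6 tapes.
Total size 1696 GB; any packing needs at least ⌈1696/400⌉ = 5 tapes.
An optimal packing achieves that bound: [278,118] [269,118] [253,77,59] [221,54,37] [212] → 5 tapes.
Excess: 6 − 5 = 1.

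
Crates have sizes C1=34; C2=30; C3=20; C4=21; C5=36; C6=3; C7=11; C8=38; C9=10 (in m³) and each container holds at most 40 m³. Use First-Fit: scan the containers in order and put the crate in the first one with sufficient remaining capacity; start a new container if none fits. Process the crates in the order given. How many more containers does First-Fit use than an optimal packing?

First-Fit: [34,3] [30,10] [20,11] [21] [36] [38] → 6 containers.
Total size 203 m³; any packing needs at least ⌈203/40⌉ = 6 containers.
So 6 is already optimal.

0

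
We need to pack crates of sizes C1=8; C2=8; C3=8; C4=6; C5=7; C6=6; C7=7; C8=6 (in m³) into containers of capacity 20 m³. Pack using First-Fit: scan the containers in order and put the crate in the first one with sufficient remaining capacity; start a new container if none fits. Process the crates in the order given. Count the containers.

3

container 1: place C1 (8 m³), 12 m³ left
container 1: place C2 (8 m³), 4 m³ left
container 2: place C3 (8 m³), 12 m³ left
container 2: place C4 (6 m³), 6 m³ left
container 3: place C5 (7 m³), 13 m³ left
container 2: place C6 (6 m³), 0 m³ left
container 3: place C7 (7 m³), 6 m³ left
container 3: place C8 (6 m³), 0 m³ left
Final containers: [8,8] [8,6,6] [7,7,6].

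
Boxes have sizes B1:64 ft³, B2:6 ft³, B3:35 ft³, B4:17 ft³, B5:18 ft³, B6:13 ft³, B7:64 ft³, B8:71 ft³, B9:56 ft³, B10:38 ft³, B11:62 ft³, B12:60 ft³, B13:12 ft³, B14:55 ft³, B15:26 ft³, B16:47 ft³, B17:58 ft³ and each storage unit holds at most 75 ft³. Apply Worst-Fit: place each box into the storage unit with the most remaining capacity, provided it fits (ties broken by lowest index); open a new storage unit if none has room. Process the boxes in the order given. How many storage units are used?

11

storage unit 1: place B1 (64 ft³), 11 ft³ left
storage unit 1: place B2 (6 ft³), 5 ft³ left
storage unit 2: place B3 (35 ft³), 40 ft³ left
storage unit 2: place B4 (17 ft³), 23 ft³ left
storage unit 2: place B5 (18 ft³), 5 ft³ left
storage unit 3: place B6 (13 ft³), 62 ft³ left
storage unit 4: place B7 (64 ft³), 11 ft³ left
storage unit 5: place B8 (71 ft³), 4 ft³ left
storage unit 3: place B9 (56 ft³), 6 ft³ left
storage unit 6: place B10 (38 ft³), 37 ft³ left
storage unit 7: place B11 (62 ft³), 13 ft³ left
storage unit 8: place B12 (60 ft³), 15 ft³ left
storage unit 6: place B13 (12 ft³), 25 ft³ left
storage unit 9: place B14 (55 ft³), 20 ft³ left
storage unit 10: place B15 (26 ft³), 49 ft³ left
storage unit 10: place B16 (47 ft³), 2 ft³ left
storage unit 11: place B17 (58 ft³), 17 ft³ left
Final storage units: [64,6] [35,17,18] [13,56] [64] [71] [38,12] [62] [60] [55] [26,47] [58].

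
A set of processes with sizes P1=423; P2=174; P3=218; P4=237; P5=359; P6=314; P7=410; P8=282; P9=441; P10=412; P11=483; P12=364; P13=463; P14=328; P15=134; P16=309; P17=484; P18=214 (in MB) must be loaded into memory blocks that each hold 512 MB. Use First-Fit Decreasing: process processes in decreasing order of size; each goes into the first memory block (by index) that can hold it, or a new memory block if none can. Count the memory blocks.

Sorted descending: 484, 483, 463, 441, 423, 412, 410, 364, 359, 328, 314, 309, 282, 237, 218, 214, 174, 134.
484 MB → memory block 1 (remaining 28 MB)
483 MB → memory block 2 (remaining 29 MB)
463 MB → memory block 3 (remaining 49 MB)
441 MB → memory block 4 (remaining 71 MB)
423 MB → memory block 5 (remaining 89 MB)
412 MB → memory block 6 (remaining 100 MB)
410 MB → memory block 7 (remaining 102 MB)
364 MB → memory block 8 (remaining 148 MB)
359 MB → memory block 9 (remaining 153 MB)
328 MB → memory block 10 (remaining 184 MB)
314 MB → memory block 11 (remaining 198 MB)
309 MB → memory block 12 (remaining 203 MB)
282 MB → memory block 13 (remaining 230 MB)
237 MB → memory block 14 (remaining 275 MB)
218 MB → memory block 13 (remaining 12 MB)
214 MB → memory block 14 (remaining 61 MB)
174 MB → memory block 10 (remaining 10 MB)
134 MB → memory block 8 (remaining 14 MB)
Final memory blocks: [484] [483] [463] [441] [423] [412] [410] [364,134] [359] [328,174] [314] [309] [282,218] [237,214].

14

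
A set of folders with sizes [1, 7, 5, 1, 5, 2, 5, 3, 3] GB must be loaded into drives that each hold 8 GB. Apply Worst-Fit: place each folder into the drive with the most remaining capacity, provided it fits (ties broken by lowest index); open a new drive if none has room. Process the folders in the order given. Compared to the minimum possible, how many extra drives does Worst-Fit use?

1

Worst-Fit: [1,7] [5,1] [5,2] [5,3] [3] → 5 drives.
Total size 32 GB; any packing needs at least ⌈32/8⌉ = 4 drives.
An optimal packing achieves that bound: [7,1] [5,3] [5,3] [5,2,1] → 4 drives.
Excess: 5 − 4 = 1.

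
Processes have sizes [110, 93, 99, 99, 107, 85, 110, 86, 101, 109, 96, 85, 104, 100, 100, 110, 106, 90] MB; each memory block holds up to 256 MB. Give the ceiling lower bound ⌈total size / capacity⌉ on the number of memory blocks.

7 memory blocks

Total size = 110 + 93 + 99 + 99 + 107 + 85 + 110 + 86 + 101 + 109 + 96 + 85 + 104 + 100 + 100 + 110 + 106 + 90 = 1790 MB.
⌈1790 / 256⌉ = 7.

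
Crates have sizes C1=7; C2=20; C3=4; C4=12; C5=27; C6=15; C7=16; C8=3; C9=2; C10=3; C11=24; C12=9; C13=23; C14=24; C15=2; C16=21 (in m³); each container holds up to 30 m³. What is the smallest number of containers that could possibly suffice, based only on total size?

Total size = 7 + 20 + 4 + 12 + 27 + 15 + 16 + 3 + 2 + 3 + 24 + 9 + 23 + 24 + 2 + 21 = 212 m³.
⌈212 / 30⌉ = 8.

8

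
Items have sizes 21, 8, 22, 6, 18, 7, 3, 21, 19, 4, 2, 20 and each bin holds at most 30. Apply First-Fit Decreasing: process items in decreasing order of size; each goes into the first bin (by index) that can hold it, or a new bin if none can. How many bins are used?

Sorted descending: 22, 21, 21, 20, 19, 18, 8, 7, 6, 4, 3, 2.
Put 22 in bin 1; 8 remain.
Put 21 in bin 2; 9 remain.
Put 21 in bin 3; 9 remain.
Put 20 in bin 4; 10 remain.
Put 19 in bin 5; 11 remain.
Put 18 in bin 6; 12 remain.
Put 8 in bin 1; 0 remain.
Put 7 in bin 2; 2 remain.
Put 6 in bin 3; 3 remain.
Put 4 in bin 4; 6 remain.
Put 3 in bin 3; 0 remain.
Put 2 in bin 2; 0 remain.

6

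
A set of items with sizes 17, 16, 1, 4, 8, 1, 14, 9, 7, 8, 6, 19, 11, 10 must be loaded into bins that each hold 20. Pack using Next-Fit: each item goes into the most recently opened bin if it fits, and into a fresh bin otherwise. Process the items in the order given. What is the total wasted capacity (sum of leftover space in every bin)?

49

bin 1: place 17, 3 left
bin 2: place 16, 4 left
bin 2: place 1, 3 left
bin 3: place 4, 16 left
bin 3: place 8, 8 left
bin 3: place 1, 7 left
bin 4: place 14, 6 left
bin 5: place 9, 11 left
bin 5: place 7, 4 left
bin 6: place 8, 12 left
bin 6: place 6, 6 left
bin 7: place 19, 1 left
bin 8: place 11, 9 left
bin 9: place 10, 10 left
9 bins × 20 = 180; used 131; unused 49.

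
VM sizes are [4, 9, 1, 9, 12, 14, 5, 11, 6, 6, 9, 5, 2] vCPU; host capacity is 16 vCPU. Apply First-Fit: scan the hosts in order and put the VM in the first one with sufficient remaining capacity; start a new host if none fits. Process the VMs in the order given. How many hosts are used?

host 1: place 4 vCPU, 12 vCPU left
host 1: place 9 vCPU, 3 vCPU left
host 1: place 1 vCPU, 2 vCPU left
host 2: place 9 vCPU, 7 vCPU left
host 3: place 12 vCPU, 4 vCPU left
host 4: place 14 vCPU, 2 vCPU left
host 2: place 5 vCPU, 2 vCPU left
host 5: place 11 vCPU, 5 vCPU left
host 6: place 6 vCPU, 10 vCPU left
host 6: place 6 vCPU, 4 vCPU left
host 7: place 9 vCPU, 7 vCPU left
host 5: place 5 vCPU, 0 vCPU left
host 1: place 2 vCPU, 0 vCPU left

7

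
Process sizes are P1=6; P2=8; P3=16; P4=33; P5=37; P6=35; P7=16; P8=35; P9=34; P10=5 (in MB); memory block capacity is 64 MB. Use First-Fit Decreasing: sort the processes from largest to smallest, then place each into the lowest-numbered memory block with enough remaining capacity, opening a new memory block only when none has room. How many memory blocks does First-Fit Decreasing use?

5

Sorted descending: 37, 35, 35, 34, 33, 16, 16, 8, 6, 5.
memory block 1: place 37 MB, 27 MB left
memory block 2: place 35 MB, 29 MB left
memory block 3: place 35 MB, 29 MB left
memory block 4: place 34 MB, 30 MB left
memory block 5: place 33 MB, 31 MB left
memory block 1: place 16 MB, 11 MB left
memory block 2: place 16 MB, 13 MB left
memory block 1: place 8 MB, 3 MB left
memory block 2: place 6 MB, 7 MB left
memory block 2: place 5 MB, 2 MB left
Final memory blocks: [37,16,8] [35,16,6,5] [35] [34] [33].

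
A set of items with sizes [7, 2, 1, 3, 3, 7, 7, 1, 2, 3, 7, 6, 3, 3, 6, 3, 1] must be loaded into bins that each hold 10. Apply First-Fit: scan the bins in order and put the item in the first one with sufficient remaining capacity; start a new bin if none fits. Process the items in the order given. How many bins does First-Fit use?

bin 1: place 7, 3 left
bin 1: place 2, 1 left
bin 1: place 1, 0 left
bin 2: place 3, 7 left
bin 2: place 3, 4 left
bin 3: place 7, 3 left
bin 4: place 7, 3 left
bin 2: place 1, 3 left
bin 2: place 2, 1 left
bin 3: place 3, 0 left
bin 5: place 7, 3 left
bin 6: place 6, 4 left
bin 4: place 3, 0 left
bin 5: place 3, 0 left
bin 7: place 6, 4 left
bin 6: place 3, 1 left
bin 2: place 1, 0 left
Final bins: [7,2,1] [3,3,1,2,1] [7,3] [7,3] [7,3] [6,3] [6].

7 bins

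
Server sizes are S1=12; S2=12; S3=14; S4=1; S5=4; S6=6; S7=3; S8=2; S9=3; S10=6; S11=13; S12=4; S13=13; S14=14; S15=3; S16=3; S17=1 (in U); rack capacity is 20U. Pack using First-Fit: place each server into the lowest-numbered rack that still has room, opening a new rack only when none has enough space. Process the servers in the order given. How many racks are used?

6

S1 (12U) → rack 1 (remaining 8U)
S2 (12U) → rack 2 (remaining 8U)
S3 (14U) → rack 3 (remaining 6U)
S4 (1U) → rack 1 (remaining 7U)
S5 (4U) → rack 1 (remaining 3U)
S6 (6U) → rack 2 (remaining 2U)
S7 (3U) → rack 1 (remaining 0U)
S8 (2U) → rack 2 (remaining 0U)
S9 (3U) → rack 3 (remaining 3U)
S10 (6U) → rack 4 (remaining 14U)
S11 (13U) → rack 4 (remaining 1U)
S12 (4U) → rack 5 (remaining 16U)
S13 (13U) → rack 5 (remaining 3U)
S14 (14U) → rack 6 (remaining 6U)
S15 (3U) → rack 3 (remaining 0U)
S16 (3U) → rack 5 (remaining 0U)
S17 (1U) → rack 4 (remaining 0U)
Final racks: [12,1,4,3] [12,6,2] [14,3,3] [6,13,1] [4,13,3] [14].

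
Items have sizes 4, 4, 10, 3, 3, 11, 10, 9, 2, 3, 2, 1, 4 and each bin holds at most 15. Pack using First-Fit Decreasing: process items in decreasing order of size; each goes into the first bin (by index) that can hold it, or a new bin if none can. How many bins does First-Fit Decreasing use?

Sorted descending: 11, 10, 10, 9, 4, 4, 4, 3, 3, 3, 2, 2, 1.
11 → bin 1 (remaining 4)
10 → bin 2 (remaining 5)
10 → bin 3 (remaining 5)
9 → bin 4 (remaining 6)
4 → bin 1 (remaining 0)
4 → bin 2 (remaining 1)
4 → bin 3 (remaining 1)
3 → bin 4 (remaining 3)
3 → bin 4 (remaining 0)
3 → bin 5 (remaining 12)
2 → bin 5 (remaining 10)
2 → bin 5 (remaining 8)
1 → bin 2 (remaining 0)
Final bins: [11,4] [10,4,1] [10,4] [9,3,3] [3,2,2].

5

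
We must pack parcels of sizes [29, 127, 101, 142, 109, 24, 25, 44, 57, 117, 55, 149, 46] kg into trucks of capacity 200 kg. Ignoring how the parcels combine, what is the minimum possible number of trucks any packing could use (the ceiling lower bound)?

6

Total size = 29 + 127 + 101 + 142 + 109 + 24 + 25 + 44 + 57 + 117 + 55 + 149 + 46 = 1025 kg.
⌈1025 / 200⌉ = 6.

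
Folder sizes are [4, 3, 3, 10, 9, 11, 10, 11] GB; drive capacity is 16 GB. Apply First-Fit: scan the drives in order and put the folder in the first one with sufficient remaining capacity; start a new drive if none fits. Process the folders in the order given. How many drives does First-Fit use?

6

Put 4 GB in drive 1; 12 GB remain.
Put 3 GB in drive 1; 9 GB remain.
Put 3 GB in drive 1; 6 GB remain.
Put 10 GB in drive 2; 6 GB remain.
Put 9 GB in drive 3; 7 GB remain.
Put 11 GB in drive 4; 5 GB remain.
Put 10 GB in drive 5; 6 GB remain.
Put 11 GB in drive 6; 5 GB remain.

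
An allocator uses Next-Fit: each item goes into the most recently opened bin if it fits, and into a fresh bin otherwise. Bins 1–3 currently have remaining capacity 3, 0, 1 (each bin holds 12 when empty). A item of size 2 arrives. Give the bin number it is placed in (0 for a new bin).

Next-Fit only looks at bin 3, which has 1 free.
2 does not fit, so a new bin is opened.

0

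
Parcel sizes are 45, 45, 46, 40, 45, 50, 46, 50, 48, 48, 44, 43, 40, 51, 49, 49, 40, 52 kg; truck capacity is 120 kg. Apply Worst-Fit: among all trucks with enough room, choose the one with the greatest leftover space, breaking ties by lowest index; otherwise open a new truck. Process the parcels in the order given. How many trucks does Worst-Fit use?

9 trucks

truck 1: place 45 kg, 75 kg left
truck 1: place 45 kg, 30 kg left
truck 2: place 46 kg, 74 kg left
truck 2: place 40 kg, 34 kg left
truck 3: place 45 kg, 75 kg left
truck 3: place 50 kg, 25 kg left
truck 4: place 46 kg, 74 kg left
truck 4: place 50 kg, 24 kg left
truck 5: place 48 kg, 72 kg left
truck 5: place 48 kg, 24 kg left
truck 6: place 44 kg, 76 kg left
truck 6: place 43 kg, 33 kg left
truck 7: place 40 kg, 80 kg left
truck 7: place 51 kg, 29 kg left
truck 8: place 49 kg, 71 kg left
truck 8: place 49 kg, 22 kg left
truck 9: place 40 kg, 80 kg left
truck 9: place 52 kg, 28 kg left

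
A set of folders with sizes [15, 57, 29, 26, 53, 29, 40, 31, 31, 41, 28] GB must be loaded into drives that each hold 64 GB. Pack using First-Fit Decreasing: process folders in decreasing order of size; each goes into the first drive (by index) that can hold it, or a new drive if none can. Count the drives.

7 drives

Sorted descending: 57, 53, 41, 40, 31, 31, 29, 29, 28, 26, 15.
Put 57 GB in drive 1; 7 GB remain.
Put 53 GB in drive 2; 11 GB remain.
Put 41 GB in drive 3; 23 GB remain.
Put 40 GB in drive 4; 24 GB remain.
Put 31 GB in drive 5; 33 GB remain.
Put 31 GB in drive 5; 2 GB remain.
Put 29 GB in drive 6; 35 GB remain.
Put 29 GB in drive 6; 6 GB remain.
Put 28 GB in drive 7; 36 GB remain.
Put 26 GB in drive 7; 10 GB remain.
Put 15 GB in drive 3; 8 GB remain.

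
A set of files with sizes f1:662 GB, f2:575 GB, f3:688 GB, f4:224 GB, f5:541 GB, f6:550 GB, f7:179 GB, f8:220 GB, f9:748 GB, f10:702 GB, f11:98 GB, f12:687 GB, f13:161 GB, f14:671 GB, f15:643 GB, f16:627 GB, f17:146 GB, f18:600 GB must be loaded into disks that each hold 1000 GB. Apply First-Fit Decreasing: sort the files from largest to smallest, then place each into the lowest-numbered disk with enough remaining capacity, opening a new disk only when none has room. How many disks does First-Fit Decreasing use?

Sorted descending: 748, 702, 688, 687, 671, 662, 643, 627, 600, 575, 550, 541, 224, 220, 179, 161, 146, 98.
Put 748 GB in disk 1; 252 GB remain.
Put 702 GB in disk 2; 298 GB remain.
Put 688 GB in disk 3; 312 GB remain.
Put 687 GB in disk 4; 313 GB remain.
Put 671 GB in disk 5; 329 GB remain.
Put 662 GB in disk 6; 338 GB remain.
Put 643 GB in disk 7; 357 GB remain.
Put 627 GB in disk 8; 373 GB remain.
Put 600 GB in disk 9; 400 GB remain.
Put 575 GB in disk 10; 425 GB remain.
Put 550 GB in disk 11; 450 GB remain.
Put 541 GB in disk 12; 459 GB remain.
Put 224 GB in disk 1; 28 GB remain.
Put 220 GB in disk 2; 78 GB remain.
Put 179 GB in disk 3; 133 GB remain.
Put 161 GB in disk 4; 152 GB remain.
Put 146 GB in disk 4; 6 GB remain.
Put 98 GB in disk 3; 35 GB remain.

12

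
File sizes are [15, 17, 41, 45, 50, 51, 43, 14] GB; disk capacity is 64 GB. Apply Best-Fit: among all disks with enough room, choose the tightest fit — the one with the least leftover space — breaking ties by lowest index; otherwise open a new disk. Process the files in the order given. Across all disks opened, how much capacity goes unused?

Put 15 GB in disk 1; 49 GB remain.
Put 17 GB in disk 1; 32 GB remain.
Put 41 GB in disk 2; 23 GB remain.
Put 45 GB in disk 3; 19 GB remain.
Put 50 GB in disk 4; 14 GB remain.
Put 51 GB in disk 5; 13 GB remain.
Put 43 GB in disk 6; 21 GB remain.
Put 14 GB in disk 4; 0 GB remain.
6 disks × 64 GB = 384 GB; used 276 GB; unused 108 GB.

108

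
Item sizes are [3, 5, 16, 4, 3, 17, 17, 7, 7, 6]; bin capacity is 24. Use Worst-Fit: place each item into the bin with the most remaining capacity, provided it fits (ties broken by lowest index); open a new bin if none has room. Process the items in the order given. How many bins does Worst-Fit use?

4 bins

3 → bin 1 (remaining 21)
5 → bin 1 (remaining 16)
16 → bin 1 (remaining 0)
4 → bin 2 (remaining 20)
3 → bin 2 (remaining 17)
17 → bin 2 (remaining 0)
17 → bin 3 (remaining 7)
7 → bin 3 (remaining 0)
7 → bin 4 (remaining 17)
6 → bin 4 (remaining 11)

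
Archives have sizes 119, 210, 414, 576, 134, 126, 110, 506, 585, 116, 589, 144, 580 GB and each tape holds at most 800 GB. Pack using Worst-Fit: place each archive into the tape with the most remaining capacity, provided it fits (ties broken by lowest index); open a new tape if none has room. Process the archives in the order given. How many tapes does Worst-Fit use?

6

119 GB → tape 1 (remaining 681 GB)
210 GB → tape 1 (remaining 471 GB)
414 GB → tape 1 (remaining 57 GB)
576 GB → tape 2 (remaining 224 GB)
134 GB → tape 2 (remaining 90 GB)
126 GB → tape 3 (remaining 674 GB)
110 GB → tape 3 (remaining 564 GB)
506 GB → tape 3 (remaining 58 GB)
585 GB → tape 4 (remaining 215 GB)
116 GB → tape 4 (remaining 99 GB)
589 GB → tape 5 (remaining 211 GB)
144 GB → tape 5 (remaining 67 GB)
580 GB → tape 6 (remaining 220 GB)
Final tapes: [119,210,414] [576,134] [126,110,506] [585,116] [589,144] [580].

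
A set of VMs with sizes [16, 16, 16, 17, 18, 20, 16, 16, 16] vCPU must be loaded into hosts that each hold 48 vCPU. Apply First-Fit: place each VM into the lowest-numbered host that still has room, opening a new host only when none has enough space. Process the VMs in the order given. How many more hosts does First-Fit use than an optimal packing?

First-Fit: [16,16,16] [17,18] [20,16] [16,16] → 4 hosts.
Total size 151 vCPU; any packing needs at least ⌈151/48⌉ = 4 hosts.
So 4 is already optimal.

0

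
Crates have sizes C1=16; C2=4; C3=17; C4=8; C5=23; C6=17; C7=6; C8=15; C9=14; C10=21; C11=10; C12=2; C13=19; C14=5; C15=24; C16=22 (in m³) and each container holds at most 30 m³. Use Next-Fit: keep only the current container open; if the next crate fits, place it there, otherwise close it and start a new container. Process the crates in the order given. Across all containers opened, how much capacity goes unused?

77

container 1: place C1 (16 m³), 14 m³ left
container 1: place C2 (4 m³), 10 m³ left
container 2: place C3 (17 m³), 13 m³ left
container 2: place C4 (8 m³), 5 m³ left
container 3: place C5 (23 m³), 7 m³ left
container 4: place C6 (17 m³), 13 m³ left
container 4: place C7 (6 m³), 7 m³ left
container 5: place C8 (15 m³), 15 m³ left
container 5: place C9 (14 m³), 1 m³ left
container 6: place C10 (21 m³), 9 m³ left
container 7: place C11 (10 m³), 20 m³ left
container 7: place C12 (2 m³), 18 m³ left
container 8: place C13 (19 m³), 11 m³ left
container 8: place C14 (5 m³), 6 m³ left
container 9: place C15 (24 m³), 6 m³ left
container 10: place C16 (22 m³), 8 m³ left
10 containers × 30 m³ = 300 m³; used 223 m³; unused 77 m³.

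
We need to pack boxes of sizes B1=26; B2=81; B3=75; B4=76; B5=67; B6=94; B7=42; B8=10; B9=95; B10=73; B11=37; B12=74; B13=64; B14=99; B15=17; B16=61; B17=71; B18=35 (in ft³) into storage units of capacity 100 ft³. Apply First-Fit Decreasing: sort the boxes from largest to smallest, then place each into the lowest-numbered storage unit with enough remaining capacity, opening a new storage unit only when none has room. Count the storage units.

13

Sorted descending: 99, 95, 94, 81, 76, 75, 74, 73, 71, 67, 64, 61, 42, 37, 35, 26, 17, 10.
Put 99 ft³ in storage unit 1; 1 ft³ remain.
Put 95 ft³ in storage unit 2; 5 ft³ remain.
Put 94 ft³ in storage unit 3; 6 ft³ remain.
Put 81 ft³ in storage unit 4; 19 ft³ remain.
Put 76 ft³ in storage unit 5; 24 ft³ remain.
Put 75 ft³ in storage unit 6; 25 ft³ remain.
Put 74 ft³ in storage unit 7; 26 ft³ remain.
Put 73 ft³ in storage unit 8; 27 ft³ remain.
Put 71 ft³ in storage unit 9; 29 ft³ remain.
Put 67 ft³ in storage unit 10; 33 ft³ remain.
Put 64 ft³ in storage unit 11; 36 ft³ remain.
Put 61 ft³ in storage unit 12; 39 ft³ remain.
Put 42 ft³ in storage unit 13; 58 ft³ remain.
Put 37 ft³ in storage unit 12; 2 ft³ remain.
Put 35 ft³ in storage unit 11; 1 ft³ remain.
Put 26 ft³ in storage unit 7; 0 ft³ remain.
Put 17 ft³ in storage unit 4; 2 ft³ remain.
Put 10 ft³ in storage unit 5; 14 ft³ remain.
Final storage units: [99] [95] [94] [81,17] [76,10] [75] [74,26] [73] [71] [67] [64,35] [61,37] [42].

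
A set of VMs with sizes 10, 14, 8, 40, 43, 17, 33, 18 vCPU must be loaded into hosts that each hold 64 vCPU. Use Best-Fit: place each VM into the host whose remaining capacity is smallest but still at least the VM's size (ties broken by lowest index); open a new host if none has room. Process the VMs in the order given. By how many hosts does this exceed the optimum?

Best-Fit: [10,14,8] [40,18] [43,17] [33] → 4 hosts.
Total size 183 vCPU; any packing needs at least ⌈183/64⌉ = 3 hosts.
An optimal packing achieves that bound: [43,18] [40,14,10] [33,17,8] → 3 hosts.
Excess: 4 − 3 = 1.

1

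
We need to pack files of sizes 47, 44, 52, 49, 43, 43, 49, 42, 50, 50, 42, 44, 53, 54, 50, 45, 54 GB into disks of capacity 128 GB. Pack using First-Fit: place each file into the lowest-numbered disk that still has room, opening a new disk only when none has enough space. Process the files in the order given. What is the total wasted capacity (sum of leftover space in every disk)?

47 GB → disk 1 (remaining 81 GB)
44 GB → disk 1 (remaining 37 GB)
52 GB → disk 2 (remaining 76 GB)
49 GB → disk 2 (remaining 27 GB)
43 GB → disk 3 (remaining 85 GB)
43 GB → disk 3 (remaining 42 GB)
49 GB → disk 4 (remaining 79 GB)
42 GB → disk 3 (remaining 0 GB)
50 GB → disk 4 (remaining 29 GB)
50 GB → disk 5 (remaining 78 GB)
42 GB → disk 5 (remaining 36 GB)
44 GB → disk 6 (remaining 84 GB)
53 GB → disk 6 (remaining 31 GB)
54 GB → disk 7 (remaining 74 GB)
50 GB → disk 7 (remaining 24 GB)
45 GB → disk 8 (remaining 83 GB)
54 GB → disk 8 (remaining 29 GB)
8 disks × 128 GB = 1024 GB; used 811 GB; unused 213 GB.

213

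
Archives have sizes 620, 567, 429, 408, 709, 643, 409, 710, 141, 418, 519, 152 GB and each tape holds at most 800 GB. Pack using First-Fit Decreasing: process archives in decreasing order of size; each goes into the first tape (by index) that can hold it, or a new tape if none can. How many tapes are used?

10

Sorted descending: 710, 709, 643, 620, 567, 519, 429, 418, 409, 408, 152, 141.
tape 1: place 710 GB, 90 GB left
tape 2: place 709 GB, 91 GB left
tape 3: place 643 GB, 157 GB left
tape 4: place 620 GB, 180 GB left
tape 5: place 567 GB, 233 GB left
tape 6: place 519 GB, 281 GB left
tape 7: place 429 GB, 371 GB left
tape 8: place 418 GB, 382 GB left
tape 9: place 409 GB, 391 GB left
tape 10: place 408 GB, 392 GB left
tape 3: place 152 GB, 5 GB left
tape 4: place 141 GB, 39 GB left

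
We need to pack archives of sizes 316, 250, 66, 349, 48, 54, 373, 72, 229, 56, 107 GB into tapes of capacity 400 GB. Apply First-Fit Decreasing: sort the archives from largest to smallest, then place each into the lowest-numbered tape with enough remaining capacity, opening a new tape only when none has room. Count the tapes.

6 tapes

Sorted descending: 373, 349, 316, 250, 229, 107, 72, 66, 56, 54, 48.
tape 1: place 373 GB, 27 GB left
tape 2: place 349 GB, 51 GB left
tape 3: place 316 GB, 84 GB left
tape 4: place 250 GB, 150 GB left
tape 5: place 229 GB, 171 GB left
tape 4: place 107 GB, 43 GB left
tape 3: place 72 GB, 12 GB left
tape 5: place 66 GB, 105 GB left
tape 5: place 56 GB, 49 GB left
tape 6: place 54 GB, 346 GB left
tape 2: place 48 GB, 3 GB left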